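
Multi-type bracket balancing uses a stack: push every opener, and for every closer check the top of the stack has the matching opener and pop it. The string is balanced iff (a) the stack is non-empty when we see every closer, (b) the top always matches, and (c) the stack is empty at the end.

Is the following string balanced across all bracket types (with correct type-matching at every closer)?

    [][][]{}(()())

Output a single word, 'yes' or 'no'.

pos 0: push '['; stack = [
pos 1: ']' matches '['; pop; stack = (empty)
pos 2: push '['; stack = [
pos 3: ']' matches '['; pop; stack = (empty)
pos 4: push '['; stack = [
pos 5: ']' matches '['; pop; stack = (empty)
pos 6: push '{'; stack = {
pos 7: '}' matches '{'; pop; stack = (empty)
pos 8: push '('; stack = (
pos 9: push '('; stack = ((
pos 10: ')' matches '('; pop; stack = (
pos 11: push '('; stack = ((
pos 12: ')' matches '('; pop; stack = (
pos 13: ')' matches '('; pop; stack = (empty)
end: stack empty → VALID
Verdict: properly nested → yes

Answer: yes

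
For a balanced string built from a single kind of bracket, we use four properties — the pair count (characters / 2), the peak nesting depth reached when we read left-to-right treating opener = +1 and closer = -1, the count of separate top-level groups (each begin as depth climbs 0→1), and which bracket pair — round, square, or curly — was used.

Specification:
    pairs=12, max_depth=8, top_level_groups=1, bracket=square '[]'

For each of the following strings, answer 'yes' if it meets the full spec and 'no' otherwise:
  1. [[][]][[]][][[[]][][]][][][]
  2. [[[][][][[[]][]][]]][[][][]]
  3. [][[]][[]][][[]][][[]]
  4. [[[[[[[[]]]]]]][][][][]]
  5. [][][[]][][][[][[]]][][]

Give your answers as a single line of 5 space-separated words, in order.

String 1 '[[][]][[]][][[[]][][]][][][]': depth seq [1 2 1 2 1 0 1 2 1 0 1 0 1 2 3 2 1 2 1 2 1 0 1 0 1 0 1 0]
  -> pairs=14 depth=3 groups=7 -> no
String 2 '[[[][][][[[]][]][]]][[][][]]': depth seq [1 2 3 2 3 2 3 2 3 4 5 4 3 4 3 2 3 2 1 0 1 2 1 2 1 2 1 0]
  -> pairs=14 depth=5 groups=2 -> no
String 3 '[][[]][[]][][[]][][[]]': depth seq [1 0 1 2 1 0 1 2 1 0 1 0 1 2 1 0 1 0 1 2 1 0]
  -> pairs=11 depth=2 groups=7 -> no
String 4 '[[[[[[[[]]]]]]][][][][]]': depth seq [1 2 3 4 5 6 7 8 7 6 5 4 3 2 1 2 1 2 1 2 1 2 1 0]
  -> pairs=12 depth=8 groups=1 -> yes
String 5 '[][][[]][][][[][[]]][][]': depth seq [1 0 1 0 1 2 1 0 1 0 1 0 1 2 1 2 3 2 1 0 1 0 1 0]
  -> pairs=12 depth=3 groups=8 -> no

Answer: no no no yes no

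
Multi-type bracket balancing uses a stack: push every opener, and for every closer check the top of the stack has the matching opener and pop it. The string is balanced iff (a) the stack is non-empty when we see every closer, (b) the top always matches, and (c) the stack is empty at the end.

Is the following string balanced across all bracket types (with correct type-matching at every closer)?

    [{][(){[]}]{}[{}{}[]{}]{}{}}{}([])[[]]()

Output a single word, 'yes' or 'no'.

Answer: no

Derivation:
pos 0: push '['; stack = [
pos 1: push '{'; stack = [{
pos 2: saw closer ']' but top of stack is '{' (expected '}') → INVALID
Verdict: type mismatch at position 2: ']' closes '{' → no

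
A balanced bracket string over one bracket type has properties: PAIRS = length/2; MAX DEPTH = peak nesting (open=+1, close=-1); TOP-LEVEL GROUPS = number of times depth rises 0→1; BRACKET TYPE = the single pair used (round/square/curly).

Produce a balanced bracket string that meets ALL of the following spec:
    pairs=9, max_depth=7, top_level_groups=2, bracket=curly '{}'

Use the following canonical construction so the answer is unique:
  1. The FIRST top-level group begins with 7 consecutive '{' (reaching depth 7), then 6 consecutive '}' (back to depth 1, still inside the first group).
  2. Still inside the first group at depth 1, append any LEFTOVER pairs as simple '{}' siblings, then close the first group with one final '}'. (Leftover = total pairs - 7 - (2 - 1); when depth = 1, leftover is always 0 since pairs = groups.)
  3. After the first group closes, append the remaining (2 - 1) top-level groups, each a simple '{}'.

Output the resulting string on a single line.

Answer: {{{{{{{}}}}}}{}}{}

Derivation:
Spec: pairs=9 depth=7 groups=2
Leftover pairs = 9 - 7 - (2-1) = 1
First group: deep chain of depth 7 + 1 sibling pairs
Remaining 1 groups: simple '{}' each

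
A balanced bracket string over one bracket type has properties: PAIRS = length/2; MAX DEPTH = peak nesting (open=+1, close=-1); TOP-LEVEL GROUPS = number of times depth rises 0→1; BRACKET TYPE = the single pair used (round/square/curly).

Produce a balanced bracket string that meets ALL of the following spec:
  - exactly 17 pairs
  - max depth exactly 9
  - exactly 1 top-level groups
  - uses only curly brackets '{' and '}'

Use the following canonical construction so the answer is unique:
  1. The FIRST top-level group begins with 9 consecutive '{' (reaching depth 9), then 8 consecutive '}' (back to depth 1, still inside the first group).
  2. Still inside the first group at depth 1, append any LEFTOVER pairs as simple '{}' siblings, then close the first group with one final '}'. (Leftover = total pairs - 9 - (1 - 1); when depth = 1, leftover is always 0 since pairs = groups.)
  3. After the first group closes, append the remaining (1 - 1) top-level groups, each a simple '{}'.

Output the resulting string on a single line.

Spec: pairs=17 depth=9 groups=1
Leftover pairs = 17 - 9 - (1-1) = 8
First group: deep chain of depth 9 + 8 sibling pairs
Remaining 0 groups: simple '{}' each

Answer: {{{{{{{{{}}}}}}}}{}{}{}{}{}{}{}{}}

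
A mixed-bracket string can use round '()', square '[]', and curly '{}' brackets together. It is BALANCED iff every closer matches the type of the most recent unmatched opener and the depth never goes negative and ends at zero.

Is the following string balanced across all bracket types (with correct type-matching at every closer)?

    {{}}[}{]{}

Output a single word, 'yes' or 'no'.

Answer: no

Derivation:
pos 0: push '{'; stack = {
pos 1: push '{'; stack = {{
pos 2: '}' matches '{'; pop; stack = {
pos 3: '}' matches '{'; pop; stack = (empty)
pos 4: push '['; stack = [
pos 5: saw closer '}' but top of stack is '[' (expected ']') → INVALID
Verdict: type mismatch at position 5: '}' closes '[' → no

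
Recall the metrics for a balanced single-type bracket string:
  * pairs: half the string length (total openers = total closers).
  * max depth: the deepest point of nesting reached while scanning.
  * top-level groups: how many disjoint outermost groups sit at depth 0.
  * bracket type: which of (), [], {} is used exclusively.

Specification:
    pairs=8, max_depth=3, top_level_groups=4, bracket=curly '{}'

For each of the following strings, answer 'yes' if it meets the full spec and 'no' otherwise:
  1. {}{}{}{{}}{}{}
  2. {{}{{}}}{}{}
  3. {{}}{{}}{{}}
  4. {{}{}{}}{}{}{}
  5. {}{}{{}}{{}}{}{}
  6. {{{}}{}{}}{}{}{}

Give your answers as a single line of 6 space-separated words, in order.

String 1 '{}{}{}{{}}{}{}': depth seq [1 0 1 0 1 0 1 2 1 0 1 0 1 0]
  -> pairs=7 depth=2 groups=6 -> no
String 2 '{{}{{}}}{}{}': depth seq [1 2 1 2 3 2 1 0 1 0 1 0]
  -> pairs=6 depth=3 groups=3 -> no
String 3 '{{}}{{}}{{}}': depth seq [1 2 1 0 1 2 1 0 1 2 1 0]
  -> pairs=6 depth=2 groups=3 -> no
String 4 '{{}{}{}}{}{}{}': depth seq [1 2 1 2 1 2 1 0 1 0 1 0 1 0]
  -> pairs=7 depth=2 groups=4 -> no
String 5 '{}{}{{}}{{}}{}{}': depth seq [1 0 1 0 1 2 1 0 1 2 1 0 1 0 1 0]
  -> pairs=8 depth=2 groups=6 -> no
String 6 '{{{}}{}{}}{}{}{}': depth seq [1 2 3 2 1 2 1 2 1 0 1 0 1 0 1 0]
  -> pairs=8 depth=3 groups=4 -> yes

Answer: no no no no no yes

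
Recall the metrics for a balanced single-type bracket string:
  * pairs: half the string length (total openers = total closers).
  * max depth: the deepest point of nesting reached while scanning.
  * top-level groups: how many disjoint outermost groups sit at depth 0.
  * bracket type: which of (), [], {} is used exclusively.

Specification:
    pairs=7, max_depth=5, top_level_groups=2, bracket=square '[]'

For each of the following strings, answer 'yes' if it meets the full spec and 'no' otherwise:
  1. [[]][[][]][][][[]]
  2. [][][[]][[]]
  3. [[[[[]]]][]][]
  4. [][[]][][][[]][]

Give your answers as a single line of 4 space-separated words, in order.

Answer: no no yes no

Derivation:
String 1 '[[]][[][]][][][[]]': depth seq [1 2 1 0 1 2 1 2 1 0 1 0 1 0 1 2 1 0]
  -> pairs=9 depth=2 groups=5 -> no
String 2 '[][][[]][[]]': depth seq [1 0 1 0 1 2 1 0 1 2 1 0]
  -> pairs=6 depth=2 groups=4 -> no
String 3 '[[[[[]]]][]][]': depth seq [1 2 3 4 5 4 3 2 1 2 1 0 1 0]
  -> pairs=7 depth=5 groups=2 -> yes
String 4 '[][[]][][][[]][]': depth seq [1 0 1 2 1 0 1 0 1 0 1 2 1 0 1 0]
  -> pairs=8 depth=2 groups=6 -> no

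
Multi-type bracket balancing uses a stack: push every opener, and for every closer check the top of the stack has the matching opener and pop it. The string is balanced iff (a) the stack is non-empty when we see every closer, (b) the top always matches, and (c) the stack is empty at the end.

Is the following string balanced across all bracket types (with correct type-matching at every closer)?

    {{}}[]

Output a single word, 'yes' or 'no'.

pos 0: push '{'; stack = {
pos 1: push '{'; stack = {{
pos 2: '}' matches '{'; pop; stack = {
pos 3: '}' matches '{'; pop; stack = (empty)
pos 4: push '['; stack = [
pos 5: ']' matches '['; pop; stack = (empty)
end: stack empty → VALID
Verdict: properly nested → yes

Answer: yes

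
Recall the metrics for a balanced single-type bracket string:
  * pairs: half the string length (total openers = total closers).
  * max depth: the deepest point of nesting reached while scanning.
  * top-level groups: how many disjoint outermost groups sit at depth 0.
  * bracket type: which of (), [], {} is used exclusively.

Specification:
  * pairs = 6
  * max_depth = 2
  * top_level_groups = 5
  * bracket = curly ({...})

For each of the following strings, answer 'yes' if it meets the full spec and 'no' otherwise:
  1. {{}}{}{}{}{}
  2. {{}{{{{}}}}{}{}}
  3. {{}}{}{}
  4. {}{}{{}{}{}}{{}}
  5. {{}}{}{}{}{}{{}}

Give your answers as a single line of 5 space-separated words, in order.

String 1 '{{}}{}{}{}{}': depth seq [1 2 1 0 1 0 1 0 1 0 1 0]
  -> pairs=6 depth=2 groups=5 -> yes
String 2 '{{}{{{{}}}}{}{}}': depth seq [1 2 1 2 3 4 5 4 3 2 1 2 1 2 1 0]
  -> pairs=8 depth=5 groups=1 -> no
String 3 '{{}}{}{}': depth seq [1 2 1 0 1 0 1 0]
  -> pairs=4 depth=2 groups=3 -> no
String 4 '{}{}{{}{}{}}{{}}': depth seq [1 0 1 0 1 2 1 2 1 2 1 0 1 2 1 0]
  -> pairs=8 depth=2 groups=4 -> no
String 5 '{{}}{}{}{}{}{{}}': depth seq [1 2 1 0 1 0 1 0 1 0 1 0 1 2 1 0]
  -> pairs=8 depth=2 groups=6 -> no

Answer: yes no no no no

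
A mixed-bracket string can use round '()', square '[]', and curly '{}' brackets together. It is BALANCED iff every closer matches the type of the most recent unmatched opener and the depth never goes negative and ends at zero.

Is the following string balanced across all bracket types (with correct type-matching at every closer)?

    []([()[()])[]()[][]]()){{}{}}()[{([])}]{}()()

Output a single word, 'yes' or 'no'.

pos 0: push '['; stack = [
pos 1: ']' matches '['; pop; stack = (empty)
pos 2: push '('; stack = (
pos 3: push '['; stack = ([
pos 4: push '('; stack = ([(
pos 5: ')' matches '('; pop; stack = ([
pos 6: push '['; stack = ([[
pos 7: push '('; stack = ([[(
pos 8: ')' matches '('; pop; stack = ([[
pos 9: ']' matches '['; pop; stack = ([
pos 10: saw closer ')' but top of stack is '[' (expected ']') → INVALID
Verdict: type mismatch at position 10: ')' closes '[' → no

Answer: no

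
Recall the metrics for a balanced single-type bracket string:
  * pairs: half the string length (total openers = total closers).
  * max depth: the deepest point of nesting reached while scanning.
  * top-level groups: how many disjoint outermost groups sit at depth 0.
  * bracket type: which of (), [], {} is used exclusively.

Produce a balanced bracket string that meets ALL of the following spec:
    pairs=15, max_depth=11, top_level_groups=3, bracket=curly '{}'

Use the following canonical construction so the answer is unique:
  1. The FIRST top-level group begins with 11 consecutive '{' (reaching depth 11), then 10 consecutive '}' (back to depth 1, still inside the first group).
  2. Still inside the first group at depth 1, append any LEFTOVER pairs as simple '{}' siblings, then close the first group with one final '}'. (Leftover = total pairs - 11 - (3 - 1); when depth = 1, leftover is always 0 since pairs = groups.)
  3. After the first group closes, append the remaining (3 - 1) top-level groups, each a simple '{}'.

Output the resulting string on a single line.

Answer: {{{{{{{{{{{}}}}}}}}}}{}{}}{}{}

Derivation:
Spec: pairs=15 depth=11 groups=3
Leftover pairs = 15 - 11 - (3-1) = 2
First group: deep chain of depth 11 + 2 sibling pairs
Remaining 2 groups: simple '{}' each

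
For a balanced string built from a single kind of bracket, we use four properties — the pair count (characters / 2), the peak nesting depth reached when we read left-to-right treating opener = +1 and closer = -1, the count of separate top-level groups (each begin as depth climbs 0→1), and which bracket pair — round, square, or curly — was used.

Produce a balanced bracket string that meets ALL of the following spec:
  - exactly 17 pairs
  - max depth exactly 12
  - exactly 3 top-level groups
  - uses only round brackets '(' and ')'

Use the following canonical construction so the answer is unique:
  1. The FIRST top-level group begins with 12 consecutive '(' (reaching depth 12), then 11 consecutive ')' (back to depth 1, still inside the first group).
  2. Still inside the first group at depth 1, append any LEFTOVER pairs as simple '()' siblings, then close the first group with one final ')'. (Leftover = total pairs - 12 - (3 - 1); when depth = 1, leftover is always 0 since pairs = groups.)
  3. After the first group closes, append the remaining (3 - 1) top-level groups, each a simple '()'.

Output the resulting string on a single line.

Spec: pairs=17 depth=12 groups=3
Leftover pairs = 17 - 12 - (3-1) = 3
First group: deep chain of depth 12 + 3 sibling pairs
Remaining 2 groups: simple '()' each

Answer: (((((((((((()))))))))))()()())()()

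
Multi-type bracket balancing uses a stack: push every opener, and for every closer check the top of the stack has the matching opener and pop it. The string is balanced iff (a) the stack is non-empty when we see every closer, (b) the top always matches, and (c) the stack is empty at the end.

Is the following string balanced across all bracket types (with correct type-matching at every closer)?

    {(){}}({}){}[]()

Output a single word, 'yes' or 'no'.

pos 0: push '{'; stack = {
pos 1: push '('; stack = {(
pos 2: ')' matches '('; pop; stack = {
pos 3: push '{'; stack = {{
pos 4: '}' matches '{'; pop; stack = {
pos 5: '}' matches '{'; pop; stack = (empty)
pos 6: push '('; stack = (
pos 7: push '{'; stack = ({
pos 8: '}' matches '{'; pop; stack = (
pos 9: ')' matches '('; pop; stack = (empty)
pos 10: push '{'; stack = {
pos 11: '}' matches '{'; pop; stack = (empty)
pos 12: push '['; stack = [
pos 13: ']' matches '['; pop; stack = (empty)
pos 14: push '('; stack = (
pos 15: ')' matches '('; pop; stack = (empty)
end: stack empty → VALID
Verdict: properly nested → yes

Answer: yes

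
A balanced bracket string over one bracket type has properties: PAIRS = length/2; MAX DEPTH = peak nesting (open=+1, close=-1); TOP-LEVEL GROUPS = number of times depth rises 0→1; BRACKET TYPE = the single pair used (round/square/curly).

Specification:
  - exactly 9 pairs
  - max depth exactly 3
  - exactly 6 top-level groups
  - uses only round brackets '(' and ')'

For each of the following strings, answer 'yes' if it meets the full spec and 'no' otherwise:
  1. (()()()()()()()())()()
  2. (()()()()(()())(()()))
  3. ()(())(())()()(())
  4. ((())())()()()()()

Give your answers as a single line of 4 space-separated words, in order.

String 1 '(()()()()()()()())()()': depth seq [1 2 1 2 1 2 1 2 1 2 1 2 1 2 1 2 1 0 1 0 1 0]
  -> pairs=11 depth=2 groups=3 -> no
String 2 '(()()()()(()())(()()))': depth seq [1 2 1 2 1 2 1 2 1 2 3 2 3 2 1 2 3 2 3 2 1 0]
  -> pairs=11 depth=3 groups=1 -> no
String 3 '()(())(())()()(())': depth seq [1 0 1 2 1 0 1 2 1 0 1 0 1 0 1 2 1 0]
  -> pairs=9 depth=2 groups=6 -> no
String 4 '((())())()()()()()': depth seq [1 2 3 2 1 2 1 0 1 0 1 0 1 0 1 0 1 0]
  -> pairs=9 depth=3 groups=6 -> yes

Answer: no no no yes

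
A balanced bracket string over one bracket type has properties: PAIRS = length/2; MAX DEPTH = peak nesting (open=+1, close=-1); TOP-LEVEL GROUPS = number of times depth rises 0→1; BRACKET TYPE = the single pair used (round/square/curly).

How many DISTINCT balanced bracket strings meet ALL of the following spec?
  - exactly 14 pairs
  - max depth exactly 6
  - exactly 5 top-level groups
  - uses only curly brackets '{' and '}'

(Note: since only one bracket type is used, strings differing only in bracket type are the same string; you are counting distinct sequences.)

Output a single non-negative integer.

Answer: 16830

Derivation:
Spec: pairs=14 depth=6 groups=5
Count(depth <= 6) = 172150
Count(depth <= 5) = 155320
Count(depth == 6) = 172150 - 155320 = 16830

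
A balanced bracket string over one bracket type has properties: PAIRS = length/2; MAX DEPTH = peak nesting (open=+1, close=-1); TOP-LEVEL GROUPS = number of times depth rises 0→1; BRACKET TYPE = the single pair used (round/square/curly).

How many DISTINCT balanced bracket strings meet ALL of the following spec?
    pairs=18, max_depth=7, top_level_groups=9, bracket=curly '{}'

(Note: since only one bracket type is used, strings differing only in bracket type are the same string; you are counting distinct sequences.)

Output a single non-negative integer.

Spec: pairs=18 depth=7 groups=9
Count(depth <= 7) = 1559809
Count(depth <= 6) = 1544491
Count(depth == 7) = 1559809 - 1544491 = 15318

Answer: 15318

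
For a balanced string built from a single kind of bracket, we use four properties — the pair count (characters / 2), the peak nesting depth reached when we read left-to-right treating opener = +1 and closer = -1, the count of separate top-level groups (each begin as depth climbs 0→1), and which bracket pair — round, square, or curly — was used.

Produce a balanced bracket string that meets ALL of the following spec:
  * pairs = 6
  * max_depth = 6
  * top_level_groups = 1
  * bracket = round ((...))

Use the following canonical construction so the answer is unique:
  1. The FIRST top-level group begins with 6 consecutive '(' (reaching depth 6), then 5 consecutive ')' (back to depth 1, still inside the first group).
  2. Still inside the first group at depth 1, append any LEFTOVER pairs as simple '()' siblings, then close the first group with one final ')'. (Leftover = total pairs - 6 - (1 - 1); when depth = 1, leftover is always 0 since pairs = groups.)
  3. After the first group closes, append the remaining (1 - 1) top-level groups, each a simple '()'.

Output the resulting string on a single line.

Answer: (((((())))))

Derivation:
Spec: pairs=6 depth=6 groups=1
Leftover pairs = 6 - 6 - (1-1) = 0
First group: deep chain of depth 6 + 0 sibling pairs
Remaining 0 groups: simple '()' each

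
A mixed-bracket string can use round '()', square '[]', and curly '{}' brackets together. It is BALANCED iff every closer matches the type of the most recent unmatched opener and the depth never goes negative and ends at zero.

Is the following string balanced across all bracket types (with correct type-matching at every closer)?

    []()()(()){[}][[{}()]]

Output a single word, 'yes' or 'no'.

pos 0: push '['; stack = [
pos 1: ']' matches '['; pop; stack = (empty)
pos 2: push '('; stack = (
pos 3: ')' matches '('; pop; stack = (empty)
pos 4: push '('; stack = (
pos 5: ')' matches '('; pop; stack = (empty)
pos 6: push '('; stack = (
pos 7: push '('; stack = ((
pos 8: ')' matches '('; pop; stack = (
pos 9: ')' matches '('; pop; stack = (empty)
pos 10: push '{'; stack = {
pos 11: push '['; stack = {[
pos 12: saw closer '}' but top of stack is '[' (expected ']') → INVALID
Verdict: type mismatch at position 12: '}' closes '[' → no

Answer: no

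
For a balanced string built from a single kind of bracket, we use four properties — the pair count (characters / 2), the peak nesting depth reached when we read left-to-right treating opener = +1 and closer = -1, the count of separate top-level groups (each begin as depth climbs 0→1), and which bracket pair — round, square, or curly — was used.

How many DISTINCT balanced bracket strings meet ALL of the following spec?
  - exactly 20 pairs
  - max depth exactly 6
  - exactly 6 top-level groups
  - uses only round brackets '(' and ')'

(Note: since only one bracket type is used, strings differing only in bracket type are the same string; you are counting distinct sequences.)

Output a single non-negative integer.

Spec: pairs=20 depth=6 groups=6
Count(depth <= 6) = 206963286
Count(depth <= 5) = 155582691
Count(depth == 6) = 206963286 - 155582691 = 51380595

Answer: 51380595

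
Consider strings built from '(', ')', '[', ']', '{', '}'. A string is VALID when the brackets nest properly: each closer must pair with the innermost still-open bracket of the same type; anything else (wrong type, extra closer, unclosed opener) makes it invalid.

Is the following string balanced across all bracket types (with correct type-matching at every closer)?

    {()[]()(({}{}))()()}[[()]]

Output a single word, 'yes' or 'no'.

pos 0: push '{'; stack = {
pos 1: push '('; stack = {(
pos 2: ')' matches '('; pop; stack = {
pos 3: push '['; stack = {[
pos 4: ']' matches '['; pop; stack = {
pos 5: push '('; stack = {(
pos 6: ')' matches '('; pop; stack = {
pos 7: push '('; stack = {(
pos 8: push '('; stack = {((
pos 9: push '{'; stack = {(({
pos 10: '}' matches '{'; pop; stack = {((
pos 11: push '{'; stack = {(({
pos 12: '}' matches '{'; pop; stack = {((
pos 13: ')' matches '('; pop; stack = {(
pos 14: ')' matches '('; pop; stack = {
pos 15: push '('; stack = {(
pos 16: ')' matches '('; pop; stack = {
pos 17: push '('; stack = {(
pos 18: ')' matches '('; pop; stack = {
pos 19: '}' matches '{'; pop; stack = (empty)
pos 20: push '['; stack = [
pos 21: push '['; stack = [[
pos 22: push '('; stack = [[(
pos 23: ')' matches '('; pop; stack = [[
pos 24: ']' matches '['; pop; stack = [
pos 25: ']' matches '['; pop; stack = (empty)
end: stack empty → VALID
Verdict: properly nested → yes

Answer: yes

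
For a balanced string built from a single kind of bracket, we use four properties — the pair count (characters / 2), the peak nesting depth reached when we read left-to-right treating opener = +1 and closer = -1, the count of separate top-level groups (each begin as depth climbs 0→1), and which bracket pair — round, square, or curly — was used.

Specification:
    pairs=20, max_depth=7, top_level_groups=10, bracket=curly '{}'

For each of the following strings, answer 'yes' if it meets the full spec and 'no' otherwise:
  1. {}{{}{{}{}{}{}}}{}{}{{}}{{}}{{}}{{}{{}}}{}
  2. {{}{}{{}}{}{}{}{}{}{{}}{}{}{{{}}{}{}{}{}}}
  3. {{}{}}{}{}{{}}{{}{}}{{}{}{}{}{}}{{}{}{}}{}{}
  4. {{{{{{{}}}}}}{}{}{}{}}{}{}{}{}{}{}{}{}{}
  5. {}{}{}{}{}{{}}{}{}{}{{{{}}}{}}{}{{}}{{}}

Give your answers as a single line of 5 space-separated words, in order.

String 1 '{}{{}{{}{}{}{}}}{}{}{{}}{{}}{{}}{{}{{}}}{}': depth seq [1 0 1 2 1 2 3 2 3 2 3 2 3 2 1 0 1 0 1 0 1 2 1 0 1 2 1 0 1 2 1 0 1 2 1 2 3 2 1 0 1 0]
  -> pairs=21 depth=3 groups=9 -> no
String 2 '{{}{}{{}}{}{}{}{}{}{{}}{}{}{{{}}{}{}{}{}}}': depth seq [1 2 1 2 1 2 3 2 1 2 1 2 1 2 1 2 1 2 1 2 3 2 1 2 1 2 1 2 3 4 3 2 3 2 3 2 3 2 3 2 1 0]
  -> pairs=21 depth=4 groups=1 -> no
String 3 '{{}{}}{}{}{{}}{{}{}}{{}{}{}{}{}}{{}{}{}}{}{}': depth seq [1 2 1 2 1 0 1 0 1 0 1 2 1 0 1 2 1 2 1 0 1 2 1 2 1 2 1 2 1 2 1 0 1 2 1 2 1 2 1 0 1 0 1 0]
  -> pairs=22 depth=2 groups=9 -> no
String 4 '{{{{{{{}}}}}}{}{}{}{}}{}{}{}{}{}{}{}{}{}': depth seq [1 2 3 4 5 6 7 6 5 4 3 2 1 2 1 2 1 2 1 2 1 0 1 0 1 0 1 0 1 0 1 0 1 0 1 0 1 0 1 0]
  -> pairs=20 depth=7 groups=10 -> yes
String 5 '{}{}{}{}{}{{}}{}{}{}{{{{}}}{}}{}{{}}{{}}': depth seq [1 0 1 0 1 0 1 0 1 0 1 2 1 0 1 0 1 0 1 0 1 2 3 4 3 2 1 2 1 0 1 0 1 2 1 0 1 2 1 0]
  -> pairs=20 depth=4 groups=13 -> no

Answer: no no no yes no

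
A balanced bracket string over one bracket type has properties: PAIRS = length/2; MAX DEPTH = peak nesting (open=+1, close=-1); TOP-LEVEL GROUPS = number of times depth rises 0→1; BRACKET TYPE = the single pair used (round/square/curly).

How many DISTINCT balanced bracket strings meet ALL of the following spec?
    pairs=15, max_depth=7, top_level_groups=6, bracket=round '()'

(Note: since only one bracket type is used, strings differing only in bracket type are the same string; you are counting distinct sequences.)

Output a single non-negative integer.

Spec: pairs=15 depth=7 groups=6
Count(depth <= 7) = 325628
Count(depth <= 6) = 319148
Count(depth == 7) = 325628 - 319148 = 6480

Answer: 6480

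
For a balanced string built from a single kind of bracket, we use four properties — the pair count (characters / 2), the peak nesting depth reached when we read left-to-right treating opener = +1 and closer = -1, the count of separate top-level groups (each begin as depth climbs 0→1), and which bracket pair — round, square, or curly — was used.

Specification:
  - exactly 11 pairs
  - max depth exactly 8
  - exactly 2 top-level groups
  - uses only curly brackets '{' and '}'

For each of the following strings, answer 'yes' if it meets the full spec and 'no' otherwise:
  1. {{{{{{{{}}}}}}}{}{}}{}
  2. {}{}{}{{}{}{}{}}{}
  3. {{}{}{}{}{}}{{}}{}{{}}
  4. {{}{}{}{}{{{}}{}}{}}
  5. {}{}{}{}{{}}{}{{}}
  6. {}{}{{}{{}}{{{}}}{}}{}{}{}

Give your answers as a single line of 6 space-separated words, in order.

String 1 '{{{{{{{{}}}}}}}{}{}}{}': depth seq [1 2 3 4 5 6 7 8 7 6 5 4 3 2 1 2 1 2 1 0 1 0]
  -> pairs=11 depth=8 groups=2 -> yes
String 2 '{}{}{}{{}{}{}{}}{}': depth seq [1 0 1 0 1 0 1 2 1 2 1 2 1 2 1 0 1 0]
  -> pairs=9 depth=2 groups=5 -> no
String 3 '{{}{}{}{}{}}{{}}{}{{}}': depth seq [1 2 1 2 1 2 1 2 1 2 1 0 1 2 1 0 1 0 1 2 1 0]
  -> pairs=11 depth=2 groups=4 -> no
String 4 '{{}{}{}{}{{{}}{}}{}}': depth seq [1 2 1 2 1 2 1 2 1 2 3 4 3 2 3 2 1 2 1 0]
  -> pairs=10 depth=4 groups=1 -> no
String 5 '{}{}{}{}{{}}{}{{}}': depth seq [1 0 1 0 1 0 1 0 1 2 1 0 1 0 1 2 1 0]
  -> pairs=9 depth=2 groups=7 -> no
String 6 '{}{}{{}{{}}{{{}}}{}}{}{}{}': depth seq [1 0 1 0 1 2 1 2 3 2 1 2 3 4 3 2 1 2 1 0 1 0 1 0 1 0]
  -> pairs=13 depth=4 groups=6 -> no

Answer: yes no no no no no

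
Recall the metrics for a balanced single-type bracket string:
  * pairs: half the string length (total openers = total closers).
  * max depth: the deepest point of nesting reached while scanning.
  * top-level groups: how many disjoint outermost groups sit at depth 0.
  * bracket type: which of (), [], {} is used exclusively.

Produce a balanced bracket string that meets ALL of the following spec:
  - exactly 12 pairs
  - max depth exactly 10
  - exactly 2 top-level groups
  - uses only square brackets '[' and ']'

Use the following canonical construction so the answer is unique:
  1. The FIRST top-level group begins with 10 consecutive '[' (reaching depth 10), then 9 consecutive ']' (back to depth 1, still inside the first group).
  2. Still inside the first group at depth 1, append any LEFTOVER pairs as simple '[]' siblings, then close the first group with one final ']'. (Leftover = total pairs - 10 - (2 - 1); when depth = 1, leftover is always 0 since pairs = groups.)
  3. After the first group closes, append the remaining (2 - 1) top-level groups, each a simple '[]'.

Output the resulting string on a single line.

Spec: pairs=12 depth=10 groups=2
Leftover pairs = 12 - 10 - (2-1) = 1
First group: deep chain of depth 10 + 1 sibling pairs
Remaining 1 groups: simple '[]' each

Answer: [[[[[[[[[[]]]]]]]]][]][]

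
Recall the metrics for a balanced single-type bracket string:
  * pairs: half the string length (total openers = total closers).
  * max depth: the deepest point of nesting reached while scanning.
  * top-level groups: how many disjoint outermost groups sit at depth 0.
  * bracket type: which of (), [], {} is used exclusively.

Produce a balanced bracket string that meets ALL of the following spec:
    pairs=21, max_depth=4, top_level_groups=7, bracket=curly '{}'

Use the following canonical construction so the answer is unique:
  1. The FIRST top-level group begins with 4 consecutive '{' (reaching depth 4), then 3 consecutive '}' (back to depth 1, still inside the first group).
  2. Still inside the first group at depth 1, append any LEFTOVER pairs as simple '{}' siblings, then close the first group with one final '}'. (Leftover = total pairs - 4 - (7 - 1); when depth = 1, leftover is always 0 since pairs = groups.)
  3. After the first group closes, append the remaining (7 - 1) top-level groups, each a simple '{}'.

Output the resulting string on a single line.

Spec: pairs=21 depth=4 groups=7
Leftover pairs = 21 - 4 - (7-1) = 11
First group: deep chain of depth 4 + 11 sibling pairs
Remaining 6 groups: simple '{}' each

Answer: {{{{}}}{}{}{}{}{}{}{}{}{}{}{}}{}{}{}{}{}{}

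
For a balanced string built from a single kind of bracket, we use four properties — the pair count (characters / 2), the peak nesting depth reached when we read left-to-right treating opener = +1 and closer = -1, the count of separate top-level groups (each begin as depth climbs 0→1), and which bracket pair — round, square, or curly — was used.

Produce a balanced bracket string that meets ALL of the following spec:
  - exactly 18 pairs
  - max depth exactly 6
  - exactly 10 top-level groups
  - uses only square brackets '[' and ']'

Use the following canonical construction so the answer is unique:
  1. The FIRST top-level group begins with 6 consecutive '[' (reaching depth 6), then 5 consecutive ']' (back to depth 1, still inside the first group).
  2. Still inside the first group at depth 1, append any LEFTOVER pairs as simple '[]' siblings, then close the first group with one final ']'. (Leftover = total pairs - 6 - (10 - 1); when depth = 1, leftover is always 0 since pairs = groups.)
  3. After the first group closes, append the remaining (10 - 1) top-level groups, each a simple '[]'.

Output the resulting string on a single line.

Spec: pairs=18 depth=6 groups=10
Leftover pairs = 18 - 6 - (10-1) = 3
First group: deep chain of depth 6 + 3 sibling pairs
Remaining 9 groups: simple '[]' each

Answer: [[[[[[]]]]][][][]][][][][][][][][][]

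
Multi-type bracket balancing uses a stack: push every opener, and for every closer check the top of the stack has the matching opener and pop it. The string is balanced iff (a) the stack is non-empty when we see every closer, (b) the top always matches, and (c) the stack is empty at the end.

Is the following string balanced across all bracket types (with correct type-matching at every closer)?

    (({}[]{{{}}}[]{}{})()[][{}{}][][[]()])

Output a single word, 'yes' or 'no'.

Answer: yes

Derivation:
pos 0: push '('; stack = (
pos 1: push '('; stack = ((
pos 2: push '{'; stack = (({
pos 3: '}' matches '{'; pop; stack = ((
pos 4: push '['; stack = (([
pos 5: ']' matches '['; pop; stack = ((
pos 6: push '{'; stack = (({
pos 7: push '{'; stack = (({{
pos 8: push '{'; stack = (({{{
pos 9: '}' matches '{'; pop; stack = (({{
pos 10: '}' matches '{'; pop; stack = (({
pos 11: '}' matches '{'; pop; stack = ((
pos 12: push '['; stack = (([
pos 13: ']' matches '['; pop; stack = ((
pos 14: push '{'; stack = (({
pos 15: '}' matches '{'; pop; stack = ((
pos 16: push '{'; stack = (({
pos 17: '}' matches '{'; pop; stack = ((
pos 18: ')' matches '('; pop; stack = (
pos 19: push '('; stack = ((
pos 20: ')' matches '('; pop; stack = (
pos 21: push '['; stack = ([
pos 22: ']' matches '['; pop; stack = (
pos 23: push '['; stack = ([
pos 24: push '{'; stack = ([{
pos 25: '}' matches '{'; pop; stack = ([
pos 26: push '{'; stack = ([{
pos 27: '}' matches '{'; pop; stack = ([
pos 28: ']' matches '['; pop; stack = (
pos 29: push '['; stack = ([
pos 30: ']' matches '['; pop; stack = (
pos 31: push '['; stack = ([
pos 32: push '['; stack = ([[
pos 33: ']' matches '['; pop; stack = ([
pos 34: push '('; stack = ([(
pos 35: ')' matches '('; pop; stack = ([
pos 36: ']' matches '['; pop; stack = (
pos 37: ')' matches '('; pop; stack = (empty)
end: stack empty → VALID
Verdict: properly nested → yes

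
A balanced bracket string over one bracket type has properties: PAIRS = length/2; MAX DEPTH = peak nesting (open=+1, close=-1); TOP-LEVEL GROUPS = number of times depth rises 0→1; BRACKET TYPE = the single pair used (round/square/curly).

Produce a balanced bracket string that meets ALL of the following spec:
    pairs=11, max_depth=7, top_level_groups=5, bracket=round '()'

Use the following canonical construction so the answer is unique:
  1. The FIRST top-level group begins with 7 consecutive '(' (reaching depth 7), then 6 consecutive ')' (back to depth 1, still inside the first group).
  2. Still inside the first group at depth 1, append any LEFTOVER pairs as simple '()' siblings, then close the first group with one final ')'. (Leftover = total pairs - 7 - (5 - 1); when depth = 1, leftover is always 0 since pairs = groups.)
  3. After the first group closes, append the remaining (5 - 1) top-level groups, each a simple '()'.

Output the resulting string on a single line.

Answer: ((((((()))))))()()()()

Derivation:
Spec: pairs=11 depth=7 groups=5
Leftover pairs = 11 - 7 - (5-1) = 0
First group: deep chain of depth 7 + 0 sibling pairs
Remaining 4 groups: simple '()' each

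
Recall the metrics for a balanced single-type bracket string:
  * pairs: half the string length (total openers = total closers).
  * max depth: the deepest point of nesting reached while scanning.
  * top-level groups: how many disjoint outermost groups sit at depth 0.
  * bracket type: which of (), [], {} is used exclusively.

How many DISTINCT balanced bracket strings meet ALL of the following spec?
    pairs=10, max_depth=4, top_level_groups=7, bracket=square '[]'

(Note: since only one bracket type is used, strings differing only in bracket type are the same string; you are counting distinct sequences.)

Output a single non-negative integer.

Answer: 7

Derivation:
Spec: pairs=10 depth=4 groups=7
Count(depth <= 4) = 154
Count(depth <= 3) = 147
Count(depth == 4) = 154 - 147 = 7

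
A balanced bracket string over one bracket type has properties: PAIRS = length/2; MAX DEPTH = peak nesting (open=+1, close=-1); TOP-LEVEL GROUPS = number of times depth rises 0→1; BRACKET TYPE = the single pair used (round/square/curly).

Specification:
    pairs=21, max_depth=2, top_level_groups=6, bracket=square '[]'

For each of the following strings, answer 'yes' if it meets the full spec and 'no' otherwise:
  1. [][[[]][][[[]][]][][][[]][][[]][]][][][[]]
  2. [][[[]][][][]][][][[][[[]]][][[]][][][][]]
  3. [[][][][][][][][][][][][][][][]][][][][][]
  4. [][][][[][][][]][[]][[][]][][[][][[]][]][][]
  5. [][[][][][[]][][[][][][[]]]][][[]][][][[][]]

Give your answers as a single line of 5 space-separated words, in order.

Answer: no no yes no no

Derivation:
String 1 '[][[[]][][[[]][]][][][[]][][[]][]][][][[]]': depth seq [1 0 1 2 3 2 1 2 1 2 3 4 3 2 3 2 1 2 1 2 1 2 3 2 1 2 1 2 3 2 1 2 1 0 1 0 1 0 1 2 1 0]
  -> pairs=21 depth=4 groups=5 -> no
String 2 '[][[[]][][][]][][][[][[[]]][][[]][][][][]]': depth seq [1 0 1 2 3 2 1 2 1 2 1 2 1 0 1 0 1 0 1 2 1 2 3 4 3 2 1 2 1 2 3 2 1 2 1 2 1 2 1 2 1 0]
  -> pairs=21 depth=4 groups=5 -> no
String 3 '[[][][][][][][][][][][][][][][]][][][][][]': depth seq [1 2 1 2 1 2 1 2 1 2 1 2 1 2 1 2 1 2 1 2 1 2 1 2 1 2 1 2 1 2 1 0 1 0 1 0 1 0 1 0 1 0]
  -> pairs=21 depth=2 groups=6 -> yes
String 4 '[][][][[][][][]][[]][[][]][][[][][[]][]][][]': depth seq [1 0 1 0 1 0 1 2 1 2 1 2 1 2 1 0 1 2 1 0 1 2 1 2 1 0 1 0 1 2 1 2 1 2 3 2 1 2 1 0 1 0 1 0]
  -> pairs=22 depth=3 groups=10 -> no
String 5 '[][[][][][[]][][[][][][[]]]][][[]][][][[][]]': depth seq [1 0 1 2 1 2 1 2 1 2 3 2 1 2 1 2 3 2 3 2 3 2 3 4 3 2 1 0 1 0 1 2 1 0 1 0 1 0 1 2 1 2 1 0]
  -> pairs=22 depth=4 groups=7 -> no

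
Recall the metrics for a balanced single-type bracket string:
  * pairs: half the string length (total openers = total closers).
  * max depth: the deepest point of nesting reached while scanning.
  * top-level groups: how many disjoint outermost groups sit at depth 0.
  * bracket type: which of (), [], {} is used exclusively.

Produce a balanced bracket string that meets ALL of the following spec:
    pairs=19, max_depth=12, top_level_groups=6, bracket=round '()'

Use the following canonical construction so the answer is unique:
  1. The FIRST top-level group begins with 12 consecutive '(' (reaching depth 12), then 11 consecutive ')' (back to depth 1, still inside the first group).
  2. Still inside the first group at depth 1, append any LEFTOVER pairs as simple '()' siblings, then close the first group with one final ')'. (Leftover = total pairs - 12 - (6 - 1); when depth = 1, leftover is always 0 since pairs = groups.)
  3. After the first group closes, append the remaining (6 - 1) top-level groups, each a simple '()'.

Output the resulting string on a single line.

Spec: pairs=19 depth=12 groups=6
Leftover pairs = 19 - 12 - (6-1) = 2
First group: deep chain of depth 12 + 2 sibling pairs
Remaining 5 groups: simple '()' each

Answer: (((((((((((()))))))))))()())()()()()()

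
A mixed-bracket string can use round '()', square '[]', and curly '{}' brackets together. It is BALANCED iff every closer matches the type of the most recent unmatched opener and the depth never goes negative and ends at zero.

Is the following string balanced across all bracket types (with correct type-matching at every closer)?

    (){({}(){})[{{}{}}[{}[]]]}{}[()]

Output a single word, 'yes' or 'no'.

Answer: yes

Derivation:
pos 0: push '('; stack = (
pos 1: ')' matches '('; pop; stack = (empty)
pos 2: push '{'; stack = {
pos 3: push '('; stack = {(
pos 4: push '{'; stack = {({
pos 5: '}' matches '{'; pop; stack = {(
pos 6: push '('; stack = {((
pos 7: ')' matches '('; pop; stack = {(
pos 8: push '{'; stack = {({
pos 9: '}' matches '{'; pop; stack = {(
pos 10: ')' matches '('; pop; stack = {
pos 11: push '['; stack = {[
pos 12: push '{'; stack = {[{
pos 13: push '{'; stack = {[{{
pos 14: '}' matches '{'; pop; stack = {[{
pos 15: push '{'; stack = {[{{
pos 16: '}' matches '{'; pop; stack = {[{
pos 17: '}' matches '{'; pop; stack = {[
pos 18: push '['; stack = {[[
pos 19: push '{'; stack = {[[{
pos 20: '}' matches '{'; pop; stack = {[[
pos 21: push '['; stack = {[[[
pos 22: ']' matches '['; pop; stack = {[[
pos 23: ']' matches '['; pop; stack = {[
pos 24: ']' matches '['; pop; stack = {
pos 25: '}' matches '{'; pop; stack = (empty)
pos 26: push '{'; stack = {
pos 27: '}' matches '{'; pop; stack = (empty)
pos 28: push '['; stack = [
pos 29: push '('; stack = [(
pos 30: ')' matches '('; pop; stack = [
pos 31: ']' matches '['; pop; stack = (empty)
end: stack empty → VALID
Verdict: properly nested → yes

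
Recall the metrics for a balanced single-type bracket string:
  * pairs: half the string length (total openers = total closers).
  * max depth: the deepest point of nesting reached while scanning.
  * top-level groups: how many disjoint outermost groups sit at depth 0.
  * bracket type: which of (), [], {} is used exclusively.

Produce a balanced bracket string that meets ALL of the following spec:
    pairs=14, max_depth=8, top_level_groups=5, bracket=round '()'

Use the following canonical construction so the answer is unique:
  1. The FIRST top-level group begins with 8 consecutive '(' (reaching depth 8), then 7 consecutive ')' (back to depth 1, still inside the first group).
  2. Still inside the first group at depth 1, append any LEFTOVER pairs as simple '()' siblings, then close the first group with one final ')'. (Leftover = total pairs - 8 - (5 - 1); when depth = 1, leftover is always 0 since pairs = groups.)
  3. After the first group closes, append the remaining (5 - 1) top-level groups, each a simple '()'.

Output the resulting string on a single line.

Spec: pairs=14 depth=8 groups=5
Leftover pairs = 14 - 8 - (5-1) = 2
First group: deep chain of depth 8 + 2 sibling pairs
Remaining 4 groups: simple '()' each

Answer: (((((((()))))))()())()()()()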